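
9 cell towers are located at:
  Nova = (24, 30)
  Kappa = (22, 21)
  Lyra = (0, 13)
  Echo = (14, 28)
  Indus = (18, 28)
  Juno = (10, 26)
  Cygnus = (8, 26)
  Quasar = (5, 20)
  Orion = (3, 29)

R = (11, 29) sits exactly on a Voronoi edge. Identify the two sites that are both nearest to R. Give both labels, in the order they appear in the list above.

Echo and Juno

Squared distances from R to each site:
d²(R, Nova) = 169 + 1 = 170
d²(R, Kappa) = 121 + 64 = 185
d²(R, Lyra) = 121 + 256 = 377
d²(R, Echo) = 9 + 1 = 10
d²(R, Indus) = 49 + 1 = 50
d²(R, Juno) = 1 + 9 = 10
d²(R, Cygnus) = 9 + 9 = 18
d²(R, Quasar) = 36 + 81 = 117
d²(R, Orion) = 64 + 0 = 64
R is equidistant from Echo and Juno (both at squared distance 10), and every other site is strictly farther — so R lies on the Echo–Juno Voronoi edge.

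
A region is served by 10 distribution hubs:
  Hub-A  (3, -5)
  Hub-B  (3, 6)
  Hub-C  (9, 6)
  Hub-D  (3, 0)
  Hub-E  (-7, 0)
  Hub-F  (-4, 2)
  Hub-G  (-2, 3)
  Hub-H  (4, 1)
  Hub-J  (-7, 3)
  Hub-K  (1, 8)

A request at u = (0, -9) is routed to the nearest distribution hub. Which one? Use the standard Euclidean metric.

Squared Euclidean distances:
d²(u, Hub-A) = (0−3)² + (-9−(-5))² = 9 + 16 = 25
d²(u, Hub-B) = (0−3)² + (-9−6)² = 9 + 225 = 234
d²(u, Hub-C) = (0−9)² + (-9−6)² = 81 + 225 = 306
d²(u, Hub-D) = (0−3)² + (-9−0)² = 9 + 81 = 90
d²(u, Hub-E) = (0−(-7))² + (-9−0)² = 49 + 81 = 130
d²(u, Hub-F) = (0−(-4))² + (-9−2)² = 16 + 121 = 137
d²(u, Hub-G) = (0−(-2))² + (-9−3)² = 4 + 144 = 148
d²(u, Hub-H) = (0−4)² + (-9−1)² = 16 + 100 = 116
d²(u, Hub-J) = (0−(-7))² + (-9−3)² = 49 + 144 = 193
d²(u, Hub-K) = (0−1)² + (-9−8)² = 1 + 289 = 290
The smallest is to Hub-A, so u lies in the Voronoi region of Hub-A.

Hub-A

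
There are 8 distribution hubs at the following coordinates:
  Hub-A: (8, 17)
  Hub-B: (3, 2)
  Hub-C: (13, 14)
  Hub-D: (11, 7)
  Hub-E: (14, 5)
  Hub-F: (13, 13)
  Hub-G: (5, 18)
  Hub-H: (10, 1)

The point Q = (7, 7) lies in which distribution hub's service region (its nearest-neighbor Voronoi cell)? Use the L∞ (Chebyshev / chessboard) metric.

Hub-D

d(Q, Hub-A) = max(1, 10) = 10
d(Q, Hub-B) = max(4, 5) = 5
d(Q, Hub-C) = max(6, 7) = 7
d(Q, Hub-D) = max(4, 0) = 4
d(Q, Hub-E) = max(7, 2) = 7
d(Q, Hub-F) = max(6, 6) = 6
d(Q, Hub-G) = max(2, 11) = 11
d(Q, Hub-H) = max(3, 6) = 6
Hub-D is nearest.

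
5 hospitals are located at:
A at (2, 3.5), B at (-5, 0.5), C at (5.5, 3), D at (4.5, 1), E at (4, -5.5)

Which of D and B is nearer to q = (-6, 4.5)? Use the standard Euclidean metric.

Compare squared distances:
|qD|² = (-6−4.5)² + (4.5−1)² = 110.25 + 12.25 = 122.5
|qB|² = (-6−(-5))² + (4.5−0.5)² = 1 + 16 = 17
122.5 > 17, so B is closer.

B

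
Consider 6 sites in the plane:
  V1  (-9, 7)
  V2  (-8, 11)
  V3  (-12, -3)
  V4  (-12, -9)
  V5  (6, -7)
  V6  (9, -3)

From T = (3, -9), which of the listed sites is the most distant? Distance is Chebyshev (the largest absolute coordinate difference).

d(T,V1) = max(12, 16) = 16
d(T,V2) = max(11, 20) = 20
d(T,V3) = max(15, 6) = 15
d(T,V4) = max(15, 0) = 15
d(T,V5) = max(3, 2) = 3
d(T,V6) = max(6, 6) = 6
The largest is to V2.

V2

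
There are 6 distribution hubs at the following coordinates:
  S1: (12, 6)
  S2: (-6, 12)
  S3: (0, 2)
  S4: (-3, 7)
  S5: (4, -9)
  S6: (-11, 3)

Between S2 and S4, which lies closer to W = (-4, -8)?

Compare squared distances:
|WS2|² = (-4−(-6))² + (-8−12)² = 4 + 400 = 404
|WS4|² = (-4−(-3))² + (-8−7)² = 1 + 225 = 226
404 > 226, so S4 is closer.

S4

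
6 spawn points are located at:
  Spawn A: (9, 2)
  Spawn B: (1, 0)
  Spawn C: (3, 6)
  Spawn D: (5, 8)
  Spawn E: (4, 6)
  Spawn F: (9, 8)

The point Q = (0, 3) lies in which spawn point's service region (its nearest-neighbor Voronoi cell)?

Squared Euclidean distances:
d²(Q, Spawn A) = (0−9)² + (3−2)² = 81 + 1 = 82
d²(Q, Spawn B) = (0−1)² + (3−0)² = 1 + 9 = 10
d²(Q, Spawn C) = (0−3)² + (3−6)² = 9 + 9 = 18
d²(Q, Spawn D) = (0−5)² + (3−8)² = 25 + 25 = 50
d²(Q, Spawn E) = (0−4)² + (3−6)² = 16 + 9 = 25
d²(Q, Spawn F) = (0−9)² + (3−8)² = 81 + 25 = 106
Minimum is at Spawn B.

Spawn B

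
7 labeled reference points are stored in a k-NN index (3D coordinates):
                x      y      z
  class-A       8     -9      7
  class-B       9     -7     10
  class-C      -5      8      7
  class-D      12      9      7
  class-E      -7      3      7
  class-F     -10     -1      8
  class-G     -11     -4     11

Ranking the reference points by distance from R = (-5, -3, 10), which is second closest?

Squared Euclidean distances:
d²(R, class-A) = (-5−8)² + (-3−(-9))² + (10−7)² = 169 + 36 + 9 = 214
d²(R, class-B) = (-5−9)² + (-3−(-7))² + (10−10)² = 196 + 16 + 0 = 212
d²(R, class-C) = (-5−(-5))² + (-3−8)² + (10−7)² = 0 + 121 + 9 = 130
d²(R, class-D) = (-5−12)² + (-3−9)² + (10−7)² = 289 + 144 + 9 = 442
d²(R, class-E) = (-5−(-7))² + (-3−3)² + (10−7)² = 4 + 36 + 9 = 49
d²(R, class-F) = (-5−(-10))² + (-3−(-1))² + (10−8)² = 25 + 4 + 4 = 33
d²(R, class-G) = (-5−(-11))² + (-3−(-4))² + (10−11)² = 36 + 1 + 1 = 38
Sorted ascending: class-F, class-G, class-E, … — the second-nearest is class-G.

class-G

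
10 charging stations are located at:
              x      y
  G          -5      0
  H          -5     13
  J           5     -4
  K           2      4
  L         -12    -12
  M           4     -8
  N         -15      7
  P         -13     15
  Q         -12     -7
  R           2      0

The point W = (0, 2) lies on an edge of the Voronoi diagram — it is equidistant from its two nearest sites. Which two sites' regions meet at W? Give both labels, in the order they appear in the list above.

K and R

Squared distances from W to each site:
|WG|² = (0−(-5))² + (2−0)² = 25 + 4 = 29
|WH|² = (0−(-5))² + (2−13)² = 25 + 121 = 146
|WJ|² = (0−5)² + (2−(-4))² = 25 + 36 = 61
|WK|² = (0−2)² + (2−4)² = 4 + 4 = 8
|WL|² = (0−(-12))² + (2−(-12))² = 144 + 196 = 340
|WM|² = (0−4)² + (2−(-8))² = 16 + 100 = 116
|WN|² = (0−(-15))² + (2−7)² = 225 + 25 = 250
|WP|² = (0−(-13))² + (2−15)² = 169 + 169 = 338
|WQ|² = (0−(-12))² + (2−(-7))² = 144 + 81 = 225
|WR|² = (0−2)² + (2−0)² = 4 + 4 = 8
W is equidistant from K and R (both at squared distance 8), and every other site is strictly farther — so W lies on the K–R Voronoi edge.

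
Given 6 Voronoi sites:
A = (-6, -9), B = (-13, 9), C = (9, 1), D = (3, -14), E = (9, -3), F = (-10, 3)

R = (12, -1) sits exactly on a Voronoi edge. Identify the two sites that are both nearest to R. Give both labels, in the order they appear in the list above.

Squared distances from R to each site:
|RA|² = (12−(-6))² + (-1−(-9))² = 324 + 64 = 388
|RB|² = (12−(-13))² + (-1−9)² = 625 + 100 = 725
|RC|² = (12−9)² + (-1−1)² = 9 + 4 = 13
|RD|² = (12−3)² + (-1−(-14))² = 81 + 169 = 250
|RE|² = (12−9)² + (-1−(-3))² = 9 + 4 = 13
|RF|² = (12−(-10))² + (-1−3)² = 484 + 16 = 500
R is equidistant from C and E (both at squared distance 13), and every other site is strictly farther — so R lies on the C–E Voronoi edge.

C and E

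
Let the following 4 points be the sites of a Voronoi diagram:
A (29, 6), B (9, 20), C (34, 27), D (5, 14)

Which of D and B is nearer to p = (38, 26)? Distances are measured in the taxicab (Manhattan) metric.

d(p,D) = |38−5| + |26−14| = 33 + 12 = 45
d(p,B) = |38−9| + |26−20| = 29 + 6 = 35
45 > 35, so B is closer.

B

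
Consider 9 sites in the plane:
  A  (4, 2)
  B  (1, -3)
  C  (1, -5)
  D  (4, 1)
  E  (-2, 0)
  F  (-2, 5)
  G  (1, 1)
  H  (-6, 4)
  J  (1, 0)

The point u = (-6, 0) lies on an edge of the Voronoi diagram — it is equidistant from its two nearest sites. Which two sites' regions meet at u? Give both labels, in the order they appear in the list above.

Squared distances from u to each site:
|uA|² = 100 + 4 = 104
|uB|² = 49 + 9 = 58
|uC|² = 49 + 25 = 74
|uD|² = 100 + 1 = 101
|uE|² = 16 + 0 = 16
|uF|² = 16 + 25 = 41
|uG|² = 49 + 1 = 50
|uH|² = 0 + 16 = 16
|uJ|² = 49 + 0 = 49
u is equidistant from E and H (both at squared distance 16), and every other site is strictly farther — so u lies on the E–H Voronoi edge.

E and H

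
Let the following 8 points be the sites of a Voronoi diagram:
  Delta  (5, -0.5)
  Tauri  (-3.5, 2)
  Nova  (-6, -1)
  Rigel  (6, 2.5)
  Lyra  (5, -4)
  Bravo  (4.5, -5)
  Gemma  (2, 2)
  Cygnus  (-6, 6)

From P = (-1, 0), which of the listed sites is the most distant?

Since √ is increasing, it suffices to compare squared distances:
d²(P, Delta) = 36 + 0.25 = 36.25
d²(P, Tauri) = 6.25 + 4 = 10.25
d²(P, Nova) = 25 + 1 = 26
d²(P, Rigel) = 49 + 6.25 = 55.25
d²(P, Lyra) = 36 + 16 = 52
d²(P, Bravo) = 30.25 + 25 = 55.25
d²(P, Gemma) = 9 + 4 = 13
d²(P, Cygnus) = 25 + 36 = 61
The largest is to Cygnus.

Cygnus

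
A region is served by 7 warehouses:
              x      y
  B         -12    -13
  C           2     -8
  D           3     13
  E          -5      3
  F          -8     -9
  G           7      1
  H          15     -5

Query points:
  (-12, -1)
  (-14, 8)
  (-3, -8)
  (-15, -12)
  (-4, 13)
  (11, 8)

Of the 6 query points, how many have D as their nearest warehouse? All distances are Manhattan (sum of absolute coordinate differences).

(-12, -1) — d to each: B:12, C:21, D:29, E:11, F:12, G:21, H:31 → nearest is E
(-14, 8) — d to each: B:23, C:32, D:22, E:14, F:23, G:28, H:42 → nearest is E
(-3, -8) — d to each: B:14, C:5, D:27, E:13, F:6, G:19, H:21 → nearest is C
(-15, -12) — d to each: B:4, C:21, D:43, E:25, F:10, G:35, H:37 → nearest is B
(-4, 13) — d to each: B:34, C:27, D:7, E:11, F:26, G:23, H:37 → nearest is D
(11, 8) — d to each: B:44, C:25, D:13, E:21, F:36, G:11, H:17 → nearest is G
1 of the 6 points has D as nearest.

1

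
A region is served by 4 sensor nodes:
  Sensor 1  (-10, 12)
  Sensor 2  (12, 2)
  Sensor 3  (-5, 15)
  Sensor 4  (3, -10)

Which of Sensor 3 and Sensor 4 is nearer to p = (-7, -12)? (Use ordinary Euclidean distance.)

Compare squared distances:
d²(p, Sensor 3) = (-7−(-5))² + (-12−15)² = 4 + 729 = 733
d²(p, Sensor 4) = (-7−3)² + (-12−(-10))² = 100 + 4 = 104
733 > 104, so Sensor 4 is closer.

Sensor 4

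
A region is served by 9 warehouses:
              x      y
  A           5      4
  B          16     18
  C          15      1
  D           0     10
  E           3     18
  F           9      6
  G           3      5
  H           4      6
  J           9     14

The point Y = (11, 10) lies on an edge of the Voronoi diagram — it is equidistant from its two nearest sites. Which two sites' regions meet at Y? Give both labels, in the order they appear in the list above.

Squared distances from Y to each site:
|YA|² = (11−5)² + (10−4)² = 36 + 36 = 72
|YB|² = (11−16)² + (10−18)² = 25 + 64 = 89
|YC|² = (11−15)² + (10−1)² = 16 + 81 = 97
|YD|² = (11−0)² + (10−10)² = 121 + 0 = 121
|YE|² = (11−3)² + (10−18)² = 64 + 64 = 128
|YF|² = (11−9)² + (10−6)² = 4 + 16 = 20
|YG|² = (11−3)² + (10−5)² = 64 + 25 = 89
|YH|² = (11−4)² + (10−6)² = 49 + 16 = 65
|YJ|² = (11−9)² + (10−14)² = 4 + 16 = 20
Y is equidistant from F and J (both at squared distance 20), and every other site is strictly farther — so Y lies on the F–J Voronoi edge.

F and J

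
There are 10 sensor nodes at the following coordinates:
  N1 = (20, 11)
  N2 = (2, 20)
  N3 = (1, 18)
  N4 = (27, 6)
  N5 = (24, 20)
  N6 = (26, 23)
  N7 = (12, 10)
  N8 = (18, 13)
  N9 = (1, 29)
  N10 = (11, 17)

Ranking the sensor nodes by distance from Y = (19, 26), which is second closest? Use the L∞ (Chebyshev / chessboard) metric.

d(Y,N1) = max(1, 15) = 15
d(Y,N2) = max(17, 6) = 17
d(Y,N3) = max(18, 8) = 18
d(Y,N4) = max(8, 20) = 20
d(Y,N5) = max(5, 6) = 6
d(Y,N6) = max(7, 3) = 7
d(Y,N7) = max(7, 16) = 16
d(Y,N8) = max(1, 13) = 13
d(Y,N9) = max(18, 3) = 18
d(Y, N10) = max(8, 9) = 9
Sorted ascending: N5, N6, N10, … — the second-nearest is N6.

N6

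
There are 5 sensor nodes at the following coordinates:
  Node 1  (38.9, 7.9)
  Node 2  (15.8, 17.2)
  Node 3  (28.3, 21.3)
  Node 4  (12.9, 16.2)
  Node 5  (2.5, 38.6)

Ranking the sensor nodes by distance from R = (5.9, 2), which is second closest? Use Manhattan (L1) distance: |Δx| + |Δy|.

d(R, Node 1) = |5.9−38.9| + |2−7.9| = 33 + 5.9 = 38.9
d(R, Node 2) = |5.9−15.8| + |2−17.2| = 9.9 + 15.2 = 25.1
d(R, Node 3) = |5.9−28.3| + |2−21.3| = 22.4 + 19.3 = 41.7
d(R, Node 4) = |5.9−12.9| + |2−16.2| = 7 + 14.2 = 21.2
d(R, Node 5) = |5.9−2.5| + |2−38.6| = 3.4 + 36.6 = 40
Sorted ascending: Node 4, Node 2, Node 1, … — the second-nearest is Node 2.

Node 2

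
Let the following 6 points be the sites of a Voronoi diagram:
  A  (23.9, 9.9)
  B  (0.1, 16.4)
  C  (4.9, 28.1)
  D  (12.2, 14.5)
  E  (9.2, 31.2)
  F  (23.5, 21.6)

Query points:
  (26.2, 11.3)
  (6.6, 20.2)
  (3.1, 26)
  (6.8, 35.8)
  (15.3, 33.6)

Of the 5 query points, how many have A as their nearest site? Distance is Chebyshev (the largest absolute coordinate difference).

(26.2, 11.3) — d to each: A:2.3, B:26.1, C:21.3, D:14, E:19.9, F:10.3 → nearest is A
(6.6, 20.2) — d to each: A:17.3, B:6.5, C:7.9, D:5.7, E:11, F:16.9 → nearest is D
(3.1, 26) — d to each: A:20.8, B:9.6, C:2.1, D:11.5, E:6.1, F:20.4 → nearest is C
(6.8, 35.8) — d to each: A:25.9, B:19.4, C:7.7, D:21.3, E:4.6, F:16.7 → nearest is E
(15.3, 33.6) — d to each: A:23.7, B:17.2, C:10.4, D:19.1, E:6.1, F:12 → nearest is E
1 of the 5 points has A as nearest.

1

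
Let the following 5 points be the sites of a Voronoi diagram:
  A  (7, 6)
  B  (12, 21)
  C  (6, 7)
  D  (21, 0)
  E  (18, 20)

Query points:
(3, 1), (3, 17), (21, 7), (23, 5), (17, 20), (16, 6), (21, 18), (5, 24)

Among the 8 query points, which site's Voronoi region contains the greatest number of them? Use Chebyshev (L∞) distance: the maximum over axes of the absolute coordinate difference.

D

(3, 1) — d to each: A:5, B:20, C:6, D:18, E:19 → nearest is A
(3, 17) — d to each: A:11, B:9, C:10, D:18, E:15 → nearest is B
(21, 7) — d to each: A:14, B:14, C:15, D:7, E:13 → nearest is D
(23, 5) — d to each: A:16, B:16, C:17, D:5, E:15 → nearest is D
(17, 20) — d to each: A:14, B:5, C:13, D:20, E:1 → nearest is E
(16, 6) — d to each: A:9, B:15, C:10, D:6, E:14 → nearest is D
(21, 18) — d to each: A:14, B:9, C:15, D:18, E:3 → nearest is E
(5, 24) — d to each: A:18, B:7, C:17, D:24, E:13 → nearest is B
Tally — A:1, B:2, D:3, E:2. D captures the most (3).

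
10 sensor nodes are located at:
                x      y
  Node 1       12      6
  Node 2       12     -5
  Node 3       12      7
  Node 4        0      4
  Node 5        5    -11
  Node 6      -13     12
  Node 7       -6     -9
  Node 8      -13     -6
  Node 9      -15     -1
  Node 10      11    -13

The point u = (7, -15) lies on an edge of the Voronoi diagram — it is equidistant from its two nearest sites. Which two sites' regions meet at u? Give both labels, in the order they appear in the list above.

Node 5 and Node 10

Squared distances from u to each site:
d²(u, Node 1) = (7−12)² + (-15−6)² = 25 + 441 = 466
d²(u, Node 2) = (7−12)² + (-15−(-5))² = 25 + 100 = 125
d²(u, Node 3) = (7−12)² + (-15−7)² = 25 + 484 = 509
d²(u, Node 4) = (7−0)² + (-15−4)² = 49 + 361 = 410
d²(u, Node 5) = (7−5)² + (-15−(-11))² = 4 + 16 = 20
d²(u, Node 6) = (7−(-13))² + (-15−12)² = 400 + 729 = 1129
d²(u, Node 7) = (7−(-6))² + (-15−(-9))² = 169 + 36 = 205
d²(u, Node 8) = (7−(-13))² + (-15−(-6))² = 400 + 81 = 481
d²(u, Node 9) = (7−(-15))² + (-15−(-1))² = 484 + 196 = 680
d²(u, Node 10) = (7−11)² + (-15−(-13))² = 16 + 4 = 20
u is equidistant from Node 5 and Node 10 (both at squared distance 20), and every other site is strictly farther — so u lies on the Node 5–Node 10 Voronoi edge.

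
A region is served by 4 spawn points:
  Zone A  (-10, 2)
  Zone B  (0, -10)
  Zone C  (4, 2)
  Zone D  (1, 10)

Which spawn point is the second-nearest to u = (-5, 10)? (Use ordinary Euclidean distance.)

Compare squared distances (the ordering matches that of the actual distances):
d²(u, Zone A) = (-5−(-10))² + (10−2)² = 25 + 64 = 89
d²(u, Zone B) = (-5−0)² + (10−(-10))² = 25 + 400 = 425
d²(u, Zone C) = (-5−4)² + (10−2)² = 81 + 64 = 145
d²(u, Zone D) = (-5−1)² + (10−10)² = 36 + 0 = 36
Sorted ascending: Zone D, Zone A, Zone C, … — the second-nearest is Zone A.

Zone A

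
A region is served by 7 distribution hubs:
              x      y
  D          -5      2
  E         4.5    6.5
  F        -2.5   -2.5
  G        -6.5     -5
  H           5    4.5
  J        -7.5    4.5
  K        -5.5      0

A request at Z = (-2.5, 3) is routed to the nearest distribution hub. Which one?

Since √ is increasing, it suffices to compare squared distances:
|ZD|² = 6.25 + 1 = 7.25
|ZE|² = 49 + 12.25 = 61.25
|ZF|² = 0 + 30.25 = 30.25
|ZG|² = 16 + 64 = 80
|ZH|² = 56.25 + 2.25 = 58.5
|ZJ|² = 25 + 2.25 = 27.25
|ZK|² = 9 + 9 = 18
The smallest is to D, so Z lies in the Voronoi region of D.

D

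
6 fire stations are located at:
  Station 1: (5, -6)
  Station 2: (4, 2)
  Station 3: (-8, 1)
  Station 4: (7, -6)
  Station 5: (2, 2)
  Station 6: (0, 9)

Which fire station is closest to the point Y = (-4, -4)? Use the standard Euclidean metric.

Station 3

Squared Euclidean distances:
d²(Y, Station 1) = (-4−5)² + (-4−(-6))² = 81 + 4 = 85
d²(Y, Station 2) = (-4−4)² + (-4−2)² = 64 + 36 = 100
d²(Y, Station 3) = (-4−(-8))² + (-4−1)² = 16 + 25 = 41
d²(Y, Station 4) = (-4−7)² + (-4−(-6))² = 121 + 4 = 125
d²(Y, Station 5) = (-4−2)² + (-4−2)² = 36 + 36 = 72
d²(Y, Station 6) = (-4−0)² + (-4−9)² = 16 + 169 = 185
Minimum is at Station 3.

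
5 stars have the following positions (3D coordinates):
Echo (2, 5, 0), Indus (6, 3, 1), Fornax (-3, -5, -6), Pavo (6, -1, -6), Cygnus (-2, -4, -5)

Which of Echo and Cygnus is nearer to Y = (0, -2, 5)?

Compare squared distances:
d²(Y, Echo) = (0−2)² + (-2−5)² + (5−0)² = 4 + 49 + 25 = 78
d²(Y, Cygnus) = (0−(-2))² + (-2−(-4))² + (5−(-5))² = 4 + 4 + 100 = 108
78 < 108, so Echo is closer.

Echo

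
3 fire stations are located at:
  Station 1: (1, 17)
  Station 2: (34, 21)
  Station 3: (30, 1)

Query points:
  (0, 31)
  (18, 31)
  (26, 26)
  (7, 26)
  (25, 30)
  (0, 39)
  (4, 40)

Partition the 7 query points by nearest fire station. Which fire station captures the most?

(0, 31) — d² to each: Station 1:197, Station 2:1256, Station 3:1800 → nearest is Station 1
(18, 31) — d² to each: Station 1:485, Station 2:356, Station 3:1044 → nearest is Station 2
(26, 26) — d² to each: Station 1:706, Station 2:89, Station 3:641 → nearest is Station 2
(7, 26) — d² to each: Station 1:117, Station 2:754, Station 3:1154 → nearest is Station 1
(25, 30) — d² to each: Station 1:745, Station 2:162, Station 3:866 → nearest is Station 2
(0, 39) — d² to each: Station 1:485, Station 2:1480, Station 3:2344 → nearest is Station 1
(4, 40) — d² to each: Station 1:538, Station 2:1261, Station 3:2197 → nearest is Station 1
Tally — Station 1:4, Station 2:3. Station 1 captures the most (4).

Station 1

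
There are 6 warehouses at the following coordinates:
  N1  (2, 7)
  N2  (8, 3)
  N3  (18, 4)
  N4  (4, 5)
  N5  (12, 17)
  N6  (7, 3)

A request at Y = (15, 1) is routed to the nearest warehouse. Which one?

Squared Euclidean distances:
|YN1|² = 169 + 36 = 205
|YN2|² = 49 + 4 = 53
|YN3|² = 9 + 9 = 18
|YN4|² = 121 + 16 = 137
|YN5|² = 9 + 256 = 265
|YN6|² = 64 + 4 = 68
The smallest is to N3, so Y lies in the Voronoi region of N3.

N3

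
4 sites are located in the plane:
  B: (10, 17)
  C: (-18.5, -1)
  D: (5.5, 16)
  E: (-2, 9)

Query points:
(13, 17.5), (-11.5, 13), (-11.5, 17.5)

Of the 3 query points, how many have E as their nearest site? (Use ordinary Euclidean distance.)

2

(13, 17.5) — d² to each: B:9.25, C:1334.5, D:58.5, E:297.25 → nearest is B
(-11.5, 13) — d² to each: B:478.25, C:245, D:298, E:106.25 → nearest is E
(-11.5, 17.5) — d² to each: B:462.5, C:391.25, D:291.25, E:162.5 → nearest is E
2 of the 3 points have E as nearest.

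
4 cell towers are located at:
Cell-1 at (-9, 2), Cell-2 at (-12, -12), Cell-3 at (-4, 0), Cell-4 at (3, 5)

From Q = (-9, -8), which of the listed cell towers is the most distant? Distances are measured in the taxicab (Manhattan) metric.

d(Q, Cell-1) = |-9−(-9)| + |-8−2| = 0 + 10 = 10
d(Q, Cell-2) = |-9−(-12)| + |-8−(-12)| = 3 + 4 = 7
d(Q, Cell-3) = |-9−(-4)| + |-8−0| = 5 + 8 = 13
d(Q, Cell-4) = |-9−3| + |-8−5| = 12 + 13 = 25
The largest is to Cell-4.

Cell-4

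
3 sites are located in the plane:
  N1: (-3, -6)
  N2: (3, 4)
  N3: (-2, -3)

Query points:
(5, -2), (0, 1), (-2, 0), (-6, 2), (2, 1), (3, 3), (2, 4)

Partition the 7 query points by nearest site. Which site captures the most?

(5, -2) — d² to each: N1:80, N2:40, N3:50 → nearest is N2
(0, 1) — d² to each: N1:58, N2:18, N3:20 → nearest is N2
(-2, 0) — d² to each: N1:37, N2:41, N3:9 → nearest is N3
(-6, 2) — d² to each: N1:73, N2:85, N3:41 → nearest is N3
(2, 1) — d² to each: N1:74, N2:10, N3:32 → nearest is N2
(3, 3) — d² to each: N1:117, N2:1, N3:61 → nearest is N2
(2, 4) — d² to each: N1:125, N2:1, N3:65 → nearest is N2
Tally — N2:5, N3:2. N2 captures the most (5).

N2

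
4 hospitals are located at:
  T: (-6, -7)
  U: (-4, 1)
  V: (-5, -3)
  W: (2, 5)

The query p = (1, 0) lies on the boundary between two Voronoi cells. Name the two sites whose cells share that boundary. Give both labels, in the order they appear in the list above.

U and W

Squared distances from p to each site:
|pT|² = 49 + 49 = 98
|pU|² = 25 + 1 = 26
|pV|² = 36 + 9 = 45
|pW|² = 1 + 25 = 26
p is equidistant from U and W (both at squared distance 26), and every other site is strictly farther — so p lies on the U–W Voronoi edge.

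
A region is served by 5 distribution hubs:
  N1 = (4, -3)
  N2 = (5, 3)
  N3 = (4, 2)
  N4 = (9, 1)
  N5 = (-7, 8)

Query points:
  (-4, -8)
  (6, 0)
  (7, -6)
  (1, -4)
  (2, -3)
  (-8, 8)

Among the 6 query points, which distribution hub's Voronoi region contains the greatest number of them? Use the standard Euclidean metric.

(-4, -8) — d² to each: N1:89, N2:202, N3:164, N4:250, N5:265 → nearest is N1
(6, 0) — d² to each: N1:13, N2:10, N3:8, N4:10, N5:233 → nearest is N3
(7, -6) — d² to each: N1:18, N2:85, N3:73, N4:53, N5:392 → nearest is N1
(1, -4) — d² to each: N1:10, N2:65, N3:45, N4:89, N5:208 → nearest is N1
(2, -3) — d² to each: N1:4, N2:45, N3:29, N4:65, N5:202 → nearest is N1
(-8, 8) — d² to each: N1:265, N2:194, N3:180, N4:338, N5:1 → nearest is N5
Tally — N1:4, N3:1, N5:1. N1 captures the most (4).

N1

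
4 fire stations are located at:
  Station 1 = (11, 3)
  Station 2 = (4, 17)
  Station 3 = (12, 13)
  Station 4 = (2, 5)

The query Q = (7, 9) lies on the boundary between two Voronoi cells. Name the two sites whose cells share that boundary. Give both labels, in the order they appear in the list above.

Station 3 and Station 4

Squared distances from Q to each site:
d²(Q, Station 1) = (7−11)² + (9−3)² = 16 + 36 = 52
d²(Q, Station 2) = (7−4)² + (9−17)² = 9 + 64 = 73
d²(Q, Station 3) = (7−12)² + (9−13)² = 25 + 16 = 41
d²(Q, Station 4) = (7−2)² + (9−5)² = 25 + 16 = 41
Q is equidistant from Station 3 and Station 4 (both at squared distance 41), and every other site is strictly farther — so Q lies on the Station 3–Station 4 Voronoi edge.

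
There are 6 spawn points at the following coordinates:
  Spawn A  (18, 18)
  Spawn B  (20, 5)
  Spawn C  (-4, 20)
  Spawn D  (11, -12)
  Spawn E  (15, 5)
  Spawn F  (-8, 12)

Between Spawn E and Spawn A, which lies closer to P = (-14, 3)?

Compare squared distances:
d²(P, Spawn E) = (-14−15)² + (3−5)² = 841 + 4 = 845
d²(P, Spawn A) = (-14−18)² + (3−18)² = 1024 + 225 = 1249
845 < 1249, so Spawn E is closer.

Spawn E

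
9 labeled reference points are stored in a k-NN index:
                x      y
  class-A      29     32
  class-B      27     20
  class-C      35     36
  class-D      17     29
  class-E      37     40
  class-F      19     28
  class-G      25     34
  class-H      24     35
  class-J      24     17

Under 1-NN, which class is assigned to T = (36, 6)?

Since √ is increasing, it suffices to compare squared distances:
d²(T, class-A) = (36−29)² + (6−32)² = 49 + 676 = 725
d²(T, class-B) = (36−27)² + (6−20)² = 81 + 196 = 277
d²(T, class-C) = (36−35)² + (6−36)² = 1 + 900 = 901
d²(T, class-D) = (36−17)² + (6−29)² = 361 + 529 = 890
d²(T, class-E) = (36−37)² + (6−40)² = 1 + 1156 = 1157
d²(T, class-F) = (36−19)² + (6−28)² = 289 + 484 = 773
d²(T, class-G) = (36−25)² + (6−34)² = 121 + 784 = 905
d²(T, class-H) = (36−24)² + (6−35)² = 144 + 841 = 985
d²(T, class-J) = (36−24)² + (6−17)² = 144 + 121 = 265
class-J is nearest.

class-J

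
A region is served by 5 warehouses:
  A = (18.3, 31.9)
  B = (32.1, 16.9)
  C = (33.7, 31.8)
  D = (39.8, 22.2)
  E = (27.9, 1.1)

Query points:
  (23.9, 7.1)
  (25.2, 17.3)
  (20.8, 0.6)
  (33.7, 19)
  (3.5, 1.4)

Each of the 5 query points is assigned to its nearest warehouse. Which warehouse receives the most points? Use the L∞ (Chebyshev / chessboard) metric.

E

(23.9, 7.1) — d to each: A:24.8, B:9.8, C:24.7, D:15.9, E:6 → nearest is E
(25.2, 17.3) — d to each: A:14.6, B:6.9, C:14.5, D:14.6, E:16.2 → nearest is B
(20.8, 0.6) — d to each: A:31.3, B:16.3, C:31.2, D:21.6, E:7.1 → nearest is E
(33.7, 19) — d to each: A:15.4, B:2.1, C:12.8, D:6.1, E:17.9 → nearest is B
(3.5, 1.4) — d to each: A:30.5, B:28.6, C:30.4, D:36.3, E:24.4 → nearest is E
Tally — B:2, E:3. E captures the most (3).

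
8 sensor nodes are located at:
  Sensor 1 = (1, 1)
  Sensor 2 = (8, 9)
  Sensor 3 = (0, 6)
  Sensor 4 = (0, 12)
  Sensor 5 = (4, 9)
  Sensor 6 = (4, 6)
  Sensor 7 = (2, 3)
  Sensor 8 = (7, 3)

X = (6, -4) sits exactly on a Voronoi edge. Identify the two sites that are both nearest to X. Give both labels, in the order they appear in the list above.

Sensor 1 and Sensor 8

Squared distances from X to each site:
d²(X, Sensor 1) = 25 + 25 = 50
d²(X, Sensor 2) = 4 + 169 = 173
d²(X, Sensor 3) = 36 + 100 = 136
d²(X, Sensor 4) = 36 + 256 = 292
d²(X, Sensor 5) = 4 + 169 = 173
d²(X, Sensor 6) = 4 + 100 = 104
d²(X, Sensor 7) = 16 + 49 = 65
d²(X, Sensor 8) = 1 + 49 = 50
X is equidistant from Sensor 1 and Sensor 8 (both at squared distance 50), and every other site is strictly farther — so X lies on the Sensor 1–Sensor 8 Voronoi edge.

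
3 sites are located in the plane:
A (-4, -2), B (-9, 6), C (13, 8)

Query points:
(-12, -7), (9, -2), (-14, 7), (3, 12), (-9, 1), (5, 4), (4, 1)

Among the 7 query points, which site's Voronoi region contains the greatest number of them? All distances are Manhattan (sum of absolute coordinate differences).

(-12, -7) — d to each: A:13, B:16, C:40 → nearest is A
(9, -2) — d to each: A:13, B:26, C:14 → nearest is A
(-14, 7) — d to each: A:19, B:6, C:28 → nearest is B
(3, 12) — d to each: A:21, B:18, C:14 → nearest is C
(-9, 1) — d to each: A:8, B:5, C:29 → nearest is B
(5, 4) — d to each: A:15, B:16, C:12 → nearest is C
(4, 1) — d to each: A:11, B:18, C:16 → nearest is A
Tally — A:3, B:2, C:2. A captures the most (3).

A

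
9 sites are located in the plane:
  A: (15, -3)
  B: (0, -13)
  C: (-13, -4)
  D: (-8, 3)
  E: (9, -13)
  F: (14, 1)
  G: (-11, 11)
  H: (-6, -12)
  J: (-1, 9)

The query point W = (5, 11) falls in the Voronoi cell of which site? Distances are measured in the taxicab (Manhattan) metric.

J

d(W,A) = |5−15| + |11−(-3)| = 10 + 14 = 24
d(W,B) = |5−0| + |11−(-13)| = 5 + 24 = 29
d(W,C) = |5−(-13)| + |11−(-4)| = 18 + 15 = 33
d(W,D) = |5−(-8)| + |11−3| = 13 + 8 = 21
d(W,E) = |5−9| + |11−(-13)| = 4 + 24 = 28
d(W,F) = |5−14| + |11−1| = 9 + 10 = 19
d(W,G) = |5−(-11)| + |11−11| = 16 + 0 = 16
d(W,H) = |5−(-6)| + |11−(-12)| = 11 + 23 = 34
d(W,J) = |5−(-1)| + |11−9| = 6 + 2 = 8
Minimum is at J.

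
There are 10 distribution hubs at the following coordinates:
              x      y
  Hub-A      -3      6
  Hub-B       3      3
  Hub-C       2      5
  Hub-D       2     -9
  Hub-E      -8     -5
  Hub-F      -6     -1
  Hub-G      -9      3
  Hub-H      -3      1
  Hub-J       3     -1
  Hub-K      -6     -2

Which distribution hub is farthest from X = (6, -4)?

Hub-G

Squared Euclidean distances:
d²(X, Hub-A) = (6−(-3))² + (-4−6)² = 81 + 100 = 181
d²(X, Hub-B) = (6−3)² + (-4−3)² = 9 + 49 = 58
d²(X, Hub-C) = (6−2)² + (-4−5)² = 16 + 81 = 97
d²(X, Hub-D) = (6−2)² + (-4−(-9))² = 16 + 25 = 41
d²(X, Hub-E) = (6−(-8))² + (-4−(-5))² = 196 + 1 = 197
d²(X, Hub-F) = (6−(-6))² + (-4−(-1))² = 144 + 9 = 153
d²(X, Hub-G) = (6−(-9))² + (-4−3)² = 225 + 49 = 274
d²(X, Hub-H) = (6−(-3))² + (-4−1)² = 81 + 25 = 106
d²(X, Hub-J) = (6−3)² + (-4−(-1))² = 9 + 9 = 18
d²(X, Hub-K) = (6−(-6))² + (-4−(-2))² = 144 + 4 = 148
The largest is to Hub-G.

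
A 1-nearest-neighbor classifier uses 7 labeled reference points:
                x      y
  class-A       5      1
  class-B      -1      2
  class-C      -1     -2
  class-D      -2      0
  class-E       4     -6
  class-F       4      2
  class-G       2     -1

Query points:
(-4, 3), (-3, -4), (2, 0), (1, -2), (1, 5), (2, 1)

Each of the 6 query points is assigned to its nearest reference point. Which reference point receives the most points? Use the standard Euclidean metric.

(-4, 3) — d² to each: class-A:85, class-B:10, class-C:34, class-D:13, class-E:145, class-F:65, class-G:52 → nearest is class-B
(-3, -4) — d² to each: class-A:89, class-B:40, class-C:8, class-D:17, class-E:53, class-F:85, class-G:34 → nearest is class-C
(2, 0) — d² to each: class-A:10, class-B:13, class-C:13, class-D:16, class-E:40, class-F:8, class-G:1 → nearest is class-G
(1, -2) — d² to each: class-A:25, class-B:20, class-C:4, class-D:13, class-E:25, class-F:25, class-G:2 → nearest is class-G
(1, 5) — d² to each: class-A:32, class-B:13, class-C:53, class-D:34, class-E:130, class-F:18, class-G:37 → nearest is class-B
(2, 1) — d² to each: class-A:9, class-B:10, class-C:18, class-D:17, class-E:53, class-F:5, class-G:4 → nearest is class-G
Tally — class-B:2, class-C:1, class-G:3. class-G captures the most (3).

class-G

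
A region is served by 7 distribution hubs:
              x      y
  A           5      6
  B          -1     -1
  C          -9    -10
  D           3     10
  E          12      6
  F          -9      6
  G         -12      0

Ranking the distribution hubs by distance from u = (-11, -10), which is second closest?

Squared Euclidean distances:
|uA|² = (-11−5)² + (-10−6)² = 256 + 256 = 512
|uB|² = (-11−(-1))² + (-10−(-1))² = 100 + 81 = 181
|uC|² = (-11−(-9))² + (-10−(-10))² = 4 + 0 = 4
|uD|² = (-11−3)² + (-10−10)² = 196 + 400 = 596
|uE|² = (-11−12)² + (-10−6)² = 529 + 256 = 785
|uF|² = (-11−(-9))² + (-10−6)² = 4 + 256 = 260
|uG|² = (-11−(-12))² + (-10−0)² = 1 + 100 = 101
Sorted ascending: C, G, B, … — the second-nearest is G.

G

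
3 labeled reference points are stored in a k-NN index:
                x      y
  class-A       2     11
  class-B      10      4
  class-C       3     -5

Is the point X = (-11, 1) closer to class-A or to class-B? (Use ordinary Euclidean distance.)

class-A

Compare squared distances:
d²(X, class-A) = (-11−2)² + (1−11)² = 169 + 100 = 269
d²(X, class-B) = (-11−10)² + (1−4)² = 441 + 9 = 450
269 < 450, so class-A is closer.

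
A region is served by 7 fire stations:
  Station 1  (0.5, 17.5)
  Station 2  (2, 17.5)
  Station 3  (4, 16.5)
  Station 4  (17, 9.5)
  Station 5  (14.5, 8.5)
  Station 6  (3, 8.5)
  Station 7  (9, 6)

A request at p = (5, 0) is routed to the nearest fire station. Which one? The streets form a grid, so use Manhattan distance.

d(p, Station 1) = |5−0.5| + |0−17.5| = 4.5 + 17.5 = 22
d(p, Station 2) = |5−2| + |0−17.5| = 3 + 17.5 = 20.5
d(p, Station 3) = |5−4| + |0−16.5| = 1 + 16.5 = 17.5
d(p, Station 4) = |5−17| + |0−9.5| = 12 + 9.5 = 21.5
d(p, Station 5) = |5−14.5| + |0−8.5| = 9.5 + 8.5 = 18
d(p, Station 6) = |5−3| + |0−8.5| = 2 + 8.5 = 10.5
d(p, Station 7) = |5−9| + |0−6| = 4 + 6 = 10
Station 7 is nearest.

Station 7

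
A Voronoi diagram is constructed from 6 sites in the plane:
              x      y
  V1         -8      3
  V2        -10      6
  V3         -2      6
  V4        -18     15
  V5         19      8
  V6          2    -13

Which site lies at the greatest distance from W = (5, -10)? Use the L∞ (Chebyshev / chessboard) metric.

d(W,V1) = max(13, 13) = 13
d(W,V2) = max(15, 16) = 16
d(W,V3) = max(7, 16) = 16
d(W,V4) = max(23, 25) = 25
d(W,V5) = max(14, 18) = 18
d(W,V6) = max(3, 3) = 3
The largest is to V4.

V4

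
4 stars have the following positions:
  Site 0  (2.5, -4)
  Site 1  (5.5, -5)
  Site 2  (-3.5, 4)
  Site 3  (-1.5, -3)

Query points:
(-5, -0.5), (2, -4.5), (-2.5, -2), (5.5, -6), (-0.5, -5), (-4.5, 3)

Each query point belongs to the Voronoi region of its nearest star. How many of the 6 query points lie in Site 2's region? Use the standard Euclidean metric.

(-5, -0.5) — d² to each: Site 0:68.5, Site 1:130.5, Site 2:22.5, Site 3:18.5 → nearest is Site 3
(2, -4.5) — d² to each: Site 0:0.5, Site 1:12.5, Site 2:102.5, Site 3:14.5 → nearest is Site 0
(-2.5, -2) — d² to each: Site 0:29, Site 1:73, Site 2:37, Site 3:2 → nearest is Site 3
(5.5, -6) — d² to each: Site 0:13, Site 1:1, Site 2:181, Site 3:58 → nearest is Site 1
(-0.5, -5) — d² to each: Site 0:10, Site 1:36, Site 2:90, Site 3:5 → nearest is Site 3
(-4.5, 3) — d² to each: Site 0:98, Site 1:164, Site 2:2, Site 3:45 → nearest is Site 2
1 of the 6 points has Site 2 as nearest.

1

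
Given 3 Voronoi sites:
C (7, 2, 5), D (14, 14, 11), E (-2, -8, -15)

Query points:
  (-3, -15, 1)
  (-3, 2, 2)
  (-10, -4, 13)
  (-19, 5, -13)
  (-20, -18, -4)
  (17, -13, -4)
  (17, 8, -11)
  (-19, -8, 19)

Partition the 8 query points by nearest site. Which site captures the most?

C

(-3, -15, 1) — d² to each: C:405, D:1230, E:306 → nearest is E
(-3, 2, 2) — d² to each: C:109, D:514, E:390 → nearest is C
(-10, -4, 13) — d² to each: C:389, D:904, E:864 → nearest is C
(-19, 5, -13) — d² to each: C:1009, D:1746, E:462 → nearest is E
(-20, -18, -4) — d² to each: C:1210, D:2405, E:545 → nearest is E
(17, -13, -4) — d² to each: C:406, D:963, E:507 → nearest is C
(17, 8, -11) — d² to each: C:392, D:529, E:633 → nearest is C
(-19, -8, 19) — d² to each: C:972, D:1637, E:1445 → nearest is C
Tally — C:5, E:3. C captures the most (5).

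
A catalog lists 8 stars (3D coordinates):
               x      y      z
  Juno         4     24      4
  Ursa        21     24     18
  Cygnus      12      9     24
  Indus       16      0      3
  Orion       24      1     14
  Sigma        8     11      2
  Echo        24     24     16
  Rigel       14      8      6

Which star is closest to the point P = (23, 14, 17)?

Since √ is increasing, it suffices to compare squared distances:
d²(P, Juno) = 361 + 100 + 169 = 630
d²(P, Ursa) = 4 + 100 + 1 = 105
d²(P, Cygnus) = 121 + 25 + 49 = 195
d²(P, Indus) = 49 + 196 + 196 = 441
d²(P, Orion) = 1 + 169 + 9 = 179
d²(P, Sigma) = 225 + 9 + 225 = 459
d²(P, Echo) = 1 + 100 + 1 = 102
d²(P, Rigel) = 81 + 36 + 121 = 238
Echo is nearest.

Echo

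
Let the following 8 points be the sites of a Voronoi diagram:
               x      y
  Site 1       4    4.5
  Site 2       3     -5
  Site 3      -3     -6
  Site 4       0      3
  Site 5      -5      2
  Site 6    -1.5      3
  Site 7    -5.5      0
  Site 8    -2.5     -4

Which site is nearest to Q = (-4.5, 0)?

Site 7

Since √ is increasing, it suffices to compare squared distances:
d²(Q, Site 1) = 72.25 + 20.25 = 92.5
d²(Q, Site 2) = 56.25 + 25 = 81.25
d²(Q, Site 3) = 2.25 + 36 = 38.25
d²(Q, Site 4) = 20.25 + 9 = 29.25
d²(Q, Site 5) = 0.25 + 4 = 4.25
d²(Q, Site 6) = 9 + 9 = 18
d²(Q, Site 7) = 1 + 0 = 1
d²(Q, Site 8) = 4 + 16 = 20
Site 7 is nearest.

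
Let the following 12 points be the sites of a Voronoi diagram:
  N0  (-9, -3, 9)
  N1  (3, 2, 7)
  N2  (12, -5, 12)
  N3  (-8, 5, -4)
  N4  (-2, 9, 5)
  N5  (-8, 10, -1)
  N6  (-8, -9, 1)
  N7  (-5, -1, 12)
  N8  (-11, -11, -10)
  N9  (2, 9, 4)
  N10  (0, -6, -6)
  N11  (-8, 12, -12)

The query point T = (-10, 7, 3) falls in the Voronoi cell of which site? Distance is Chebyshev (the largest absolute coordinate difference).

d(T,N0) = max(1, 10, 6) = 10
d(T,N1) = max(13, 5, 4) = 13
d(T,N2) = max(22, 12, 9) = 22
d(T,N3) = max(2, 2, 7) = 7
d(T,N4) = max(8, 2, 2) = 8
d(T,N5) = max(2, 3, 4) = 4
d(T,N6) = max(2, 16, 2) = 16
d(T,N7) = max(5, 8, 9) = 9
d(T,N8) = max(1, 18, 13) = 18
d(T,N9) = max(12, 2, 1) = 12
d(T, N10) = max(10, 13, 9) = 13
d(T, N11) = max(2, 5, 15) = 15
Minimum is at N5.

N5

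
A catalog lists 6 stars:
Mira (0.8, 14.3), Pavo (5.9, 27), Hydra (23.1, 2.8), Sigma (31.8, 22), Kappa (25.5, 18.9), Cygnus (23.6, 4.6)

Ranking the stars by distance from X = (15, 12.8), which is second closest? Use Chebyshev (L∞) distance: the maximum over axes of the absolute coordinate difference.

d(X, Mira) = max(14.2, 1.5) = 14.2
d(X, Pavo) = max(9.1, 14.2) = 14.2
d(X, Hydra) = max(8.1, 10) = 10
d(X, Sigma) = max(16.8, 9.2) = 16.8
d(X, Kappa) = max(10.5, 6.1) = 10.5
d(X, Cygnus) = max(8.6, 8.2) = 8.6
Sorted ascending: Cygnus, Hydra, Kappa, … — the second-nearest is Hydra.

Hydra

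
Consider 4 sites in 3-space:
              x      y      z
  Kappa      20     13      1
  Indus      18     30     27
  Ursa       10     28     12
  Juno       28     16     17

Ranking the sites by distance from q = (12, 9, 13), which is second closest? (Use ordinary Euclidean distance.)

Compare squared distances (the ordering matches that of the actual distances):
d²(q, Kappa) = (12−20)² + (9−13)² + (13−1)² = 64 + 16 + 144 = 224
d²(q, Indus) = (12−18)² + (9−30)² + (13−27)² = 36 + 441 + 196 = 673
d²(q, Ursa) = (12−10)² + (9−28)² + (13−12)² = 4 + 361 + 1 = 366
d²(q, Juno) = (12−28)² + (9−16)² + (13−17)² = 256 + 49 + 16 = 321
Sorted ascending: Kappa, Juno, Ursa, … — the second-nearest is Juno.

Juno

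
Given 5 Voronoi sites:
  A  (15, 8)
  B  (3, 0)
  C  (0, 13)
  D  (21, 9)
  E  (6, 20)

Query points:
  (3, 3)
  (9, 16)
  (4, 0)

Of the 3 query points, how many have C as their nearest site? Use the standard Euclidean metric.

(3, 3) — d² to each: A:169, B:9, C:109, D:360, E:298 → nearest is B
(9, 16) — d² to each: A:100, B:292, C:90, D:193, E:25 → nearest is E
(4, 0) — d² to each: A:185, B:1, C:185, D:370, E:404 → nearest is B
0 of the 3 points have C as nearest.

0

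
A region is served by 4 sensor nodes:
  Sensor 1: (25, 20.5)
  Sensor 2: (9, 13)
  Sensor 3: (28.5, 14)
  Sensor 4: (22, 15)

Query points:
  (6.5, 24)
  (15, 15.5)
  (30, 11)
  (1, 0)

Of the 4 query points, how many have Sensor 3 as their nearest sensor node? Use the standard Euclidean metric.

(6.5, 24) — d² to each: Sensor 1:354.5, Sensor 2:127.25, Sensor 3:584, Sensor 4:321.25 → nearest is Sensor 2
(15, 15.5) — d² to each: Sensor 1:125, Sensor 2:42.25, Sensor 3:184.5, Sensor 4:49.25 → nearest is Sensor 2
(30, 11) — d² to each: Sensor 1:115.25, Sensor 2:445, Sensor 3:11.25, Sensor 4:80 → nearest is Sensor 3
(1, 0) — d² to each: Sensor 1:996.25, Sensor 2:233, Sensor 3:952.25, Sensor 4:666 → nearest is Sensor 2
1 of the 4 points has Sensor 3 as nearest.

1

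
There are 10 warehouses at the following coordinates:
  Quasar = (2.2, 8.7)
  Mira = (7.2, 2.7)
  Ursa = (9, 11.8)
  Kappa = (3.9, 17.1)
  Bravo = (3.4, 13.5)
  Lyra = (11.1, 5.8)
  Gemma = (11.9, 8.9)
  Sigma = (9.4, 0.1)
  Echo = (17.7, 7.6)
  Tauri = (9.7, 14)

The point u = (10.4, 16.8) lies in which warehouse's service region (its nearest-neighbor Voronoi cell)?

Tauri

Compare squared distances (the ordering matches that of the actual distances):
d²(u, Quasar) = 67.24 + 65.61 = 132.85
d²(u, Mira) = 10.24 + 198.81 = 209.05
d²(u, Ursa) = 1.96 + 25 = 26.96
d²(u, Kappa) = 42.25 + 0.09 = 42.34
d²(u, Bravo) = 49 + 10.89 = 59.89
d²(u, Lyra) = 0.49 + 121 = 121.49
d²(u, Gemma) = 2.25 + 62.41 = 64.66
d²(u, Sigma) = 1 + 278.89 = 279.89
d²(u, Echo) = 53.29 + 84.64 = 137.93
d²(u, Tauri) = 0.49 + 7.84 = 8.33
Tauri is nearest.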